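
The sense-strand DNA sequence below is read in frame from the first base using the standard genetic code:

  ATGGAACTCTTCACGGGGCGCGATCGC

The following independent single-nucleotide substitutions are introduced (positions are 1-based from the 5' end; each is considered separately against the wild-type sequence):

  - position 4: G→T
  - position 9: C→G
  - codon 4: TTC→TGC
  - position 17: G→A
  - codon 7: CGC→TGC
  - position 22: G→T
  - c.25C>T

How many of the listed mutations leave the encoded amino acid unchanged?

1

Codon 2: GAA (Glu) → TAA (Stop) — nonsense.
Codon 3: CTC (Leu) → CTG (Leu) — synonymous.
Codon 4: TTC (Phe) → TGC (Cys) — missense.
Codon 6: GGG (Gly) → GAG (Glu) — missense.
Codon 7: CGC (Arg) → TGC (Cys) — missense.
Codon 8: GAT (Asp) → TAT (Tyr) — missense.
Codon 9: CGC (Arg) → TGC (Cys) — missense.
Synonymous: 1 of 7.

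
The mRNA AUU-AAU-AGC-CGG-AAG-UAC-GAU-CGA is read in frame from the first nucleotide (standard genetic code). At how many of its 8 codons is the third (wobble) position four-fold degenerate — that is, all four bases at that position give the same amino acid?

2

Codon 1 AUU (Ile): third position 3-fold.
Codon 2 AAU (Asn): third position 2-fold.
Codon 3 AGC (Ser): third position 2-fold.
Codon 4 CGG (Arg): third position 4-fold.
Codon 5 AAG (Lys): third position 2-fold.
Codon 6 UAC (Tyr): third position 2-fold.
Codon 7 GAU (Asp): third position 2-fold.
Codon 8 CGA (Arg): third position 4-fold.
Four-fold degenerate third positions: 2.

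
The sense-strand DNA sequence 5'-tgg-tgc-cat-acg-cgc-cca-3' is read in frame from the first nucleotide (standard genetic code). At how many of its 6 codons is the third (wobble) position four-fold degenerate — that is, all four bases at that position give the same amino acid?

Codon 1 TGG (Trp): third position 1-fold.
Codon 2 TGC (Cys): third position 2-fold.
Codon 3 CAT (His): third position 2-fold.
Codon 4 ACG (Thr): third position 4-fold.
Codon 5 CGC (Arg): third position 4-fold.
Codon 6 CCA (Pro): third position 4-fold.
Four-fold degenerate third positions: 3.

3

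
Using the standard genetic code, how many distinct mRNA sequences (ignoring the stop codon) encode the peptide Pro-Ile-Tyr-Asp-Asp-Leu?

576

Pro: 4 codons.
Ile: 3 codons.
Tyr: 2 codons.
Asp: 2 codons.
Asp: 2 codons.
Leu: 6 codons.
4 × 3 × 2 × 2 × 2 × 6 = 576.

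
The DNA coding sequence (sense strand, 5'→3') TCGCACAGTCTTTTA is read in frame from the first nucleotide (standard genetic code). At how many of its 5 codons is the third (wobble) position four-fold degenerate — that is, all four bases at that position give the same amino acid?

Codon 1 TCG (Ser): third position 4-fold.
Codon 2 CAC (His): third position 2-fold.
Codon 3 AGT (Ser): third position 2-fold.
Codon 4 CTT (Leu): third position 4-fold.
Codon 5 TTA (Leu): third position 2-fold.
Four-fold degenerate third positions: 2.

2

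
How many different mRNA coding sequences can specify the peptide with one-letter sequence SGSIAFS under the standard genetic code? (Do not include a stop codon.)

Ser: 6 codons.
Gly: 4 codons.
Ser: 6 codons.
Ile: 3 codons.
Ala: 4 codons.
Phe: 2 codons.
Ser: 6 codons.
6 × 4 × 6 × 3 × 4 × 2 × 6 = 20736.

20736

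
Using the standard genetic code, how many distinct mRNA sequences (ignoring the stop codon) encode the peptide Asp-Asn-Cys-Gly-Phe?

64

Asp: 2 codons.
Asn: 2 codons.
Cys: 2 codons.
Gly: 4 codons.
Phe: 2 codons.
2 × 2 × 2 × 4 × 2 = 64.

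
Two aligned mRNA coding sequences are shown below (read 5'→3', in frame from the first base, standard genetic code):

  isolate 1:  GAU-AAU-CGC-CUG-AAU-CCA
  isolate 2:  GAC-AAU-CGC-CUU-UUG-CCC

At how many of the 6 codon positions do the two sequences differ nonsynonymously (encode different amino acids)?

1

Codon 1: GAU Asp / GAC Asp — synonymous.
Codon 2: AAU Asn / AAU Asn — identical.
Codon 3: CGC Arg / CGC Arg — identical.
Codon 4: CUG Leu / CUU Leu — synonymous.
Codon 5: AAU Asn / UUG Leu — nonsynonymous.
Codon 6: CCA Pro / CCC Pro — synonymous.
Nonsynonymous differences: 1.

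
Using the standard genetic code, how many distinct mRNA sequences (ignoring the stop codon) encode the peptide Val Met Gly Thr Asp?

128

Val: 4 codons.
Met: 1 codon.
Gly: 4 codons.
Thr: 4 codons.
Asp: 2 codons.
4 × 1 × 4 × 4 × 2 = 128.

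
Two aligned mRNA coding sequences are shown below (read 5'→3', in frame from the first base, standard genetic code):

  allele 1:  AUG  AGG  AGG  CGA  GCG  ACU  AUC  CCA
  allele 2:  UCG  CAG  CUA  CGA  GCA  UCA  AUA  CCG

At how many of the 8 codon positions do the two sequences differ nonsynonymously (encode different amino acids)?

Codon 1: AUG Met / UCG Ser — nonsynonymous.
Codon 2: AGG Arg / CAG Gln — nonsynonymous.
Codon 3: AGG Arg / CUA Leu — nonsynonymous.
Codon 4: CGA Arg / CGA Arg — identical.
Codon 5: GCG Ala / GCA Ala — synonymous.
Codon 6: ACU Thr / UCA Ser — nonsynonymous.
Codon 7: AUC Ile / AUA Ile — synonymous.
Codon 8: CCA Pro / CCG Pro — synonymous.
Nonsynonymous differences: 4.

4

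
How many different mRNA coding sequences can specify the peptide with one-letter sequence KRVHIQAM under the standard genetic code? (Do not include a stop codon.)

Lys: 2 codons.
Arg: 6 codons.
Val: 4 codons.
His: 2 codons.
Ile: 3 codons.
Gln: 2 codons.
Ala: 4 codons.
Met: 1 codon.
2 × 6 × 4 × 2 × 3 × 2 × 4 × 1 = 2304.

2304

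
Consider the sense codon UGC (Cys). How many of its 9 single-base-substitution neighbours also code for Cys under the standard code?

Position 1: none → 0 synonymous.
Position 2: none → 0 synonymous.
Position 3: UGU → 1 synonymous.
Total: 0 + 0 + 1 = 1.

1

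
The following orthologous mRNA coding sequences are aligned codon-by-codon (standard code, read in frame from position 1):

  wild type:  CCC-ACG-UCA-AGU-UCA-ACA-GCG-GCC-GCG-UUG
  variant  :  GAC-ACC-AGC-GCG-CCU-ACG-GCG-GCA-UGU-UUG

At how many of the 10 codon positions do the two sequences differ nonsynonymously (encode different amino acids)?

Codon 1: CCC Pro / GAC Asp — nonsynonymous.
Codon 2: ACG Thr / ACC Thr — synonymous.
Codon 3: UCA Ser / AGC Ser — synonymous.
Codon 4: AGU Ser / GCG Ala — nonsynonymous.
Codon 5: UCA Ser / CCU Pro — nonsynonymous.
Codon 6: ACA Thr / ACG Thr — synonymous.
Codon 7: GCG Ala / GCG Ala — identical.
Codon 8: GCC Ala / GCA Ala — synonymous.
Codon 9: GCG Ala / UGU Cys — nonsynonymous.
Codon 10: UUG Leu / UUG Leu — identical.
Nonsynonymous differences: 4.

4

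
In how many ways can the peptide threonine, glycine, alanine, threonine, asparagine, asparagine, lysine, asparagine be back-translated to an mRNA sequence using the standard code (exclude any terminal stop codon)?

Thr: 4 codons.
Gly: 4 codons.
Ala: 4 codons.
Thr: 4 codons.
Asn: 2 codons.
Asn: 2 codons.
Lys: 2 codons.
Asn: 2 codons.
4 × 4 × 4 × 4 × 2 × 2 × 2 × 2 = 4096.

4096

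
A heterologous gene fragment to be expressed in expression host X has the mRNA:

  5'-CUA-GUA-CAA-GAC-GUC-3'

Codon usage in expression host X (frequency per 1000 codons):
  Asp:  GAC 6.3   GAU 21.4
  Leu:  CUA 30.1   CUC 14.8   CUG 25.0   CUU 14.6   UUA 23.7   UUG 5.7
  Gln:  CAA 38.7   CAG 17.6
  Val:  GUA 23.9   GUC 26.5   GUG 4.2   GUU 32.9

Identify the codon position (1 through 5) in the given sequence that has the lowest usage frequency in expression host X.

Codon 1 CUA (Leu): 30.1 per 1000.
Codon 2 GUA (Val): 23.9 per 1000.
Codon 3 CAA (Gln): 38.7 per 1000.
Codon 4 GAC (Asp): 6.3 per 1000.
Codon 5 GUC (Val): 26.5 per 1000.
Lowest frequency is 6.3 at codon 4.

4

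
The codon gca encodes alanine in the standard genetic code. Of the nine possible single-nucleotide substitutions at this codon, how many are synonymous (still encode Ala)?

3

Position 1: none → 0 synonymous.
Position 2: none → 0 synonymous.
Position 3: GCU, GCC, GCG → 3 synonymous.
Total: 0 + 0 + 3 = 3.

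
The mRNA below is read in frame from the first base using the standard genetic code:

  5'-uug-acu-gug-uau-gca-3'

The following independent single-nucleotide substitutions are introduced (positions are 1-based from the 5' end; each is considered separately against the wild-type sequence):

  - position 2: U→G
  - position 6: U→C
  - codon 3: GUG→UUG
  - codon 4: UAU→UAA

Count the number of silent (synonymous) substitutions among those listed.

1

Codon 1: UUG (Leu) → UGG (Trp) — missense.
Codon 2: ACU (Thr) → ACC (Thr) — synonymous.
Codon 3: GUG (Val) → UUG (Leu) — missense.
Codon 4: UAU (Tyr) → UAA (Stop) — nonsense.
Synonymous: 1 of 4.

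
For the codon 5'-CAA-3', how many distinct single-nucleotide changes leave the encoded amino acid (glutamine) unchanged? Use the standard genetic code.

1

Position 1: none → 0 synonymous.
Position 2: none → 0 synonymous.
Position 3: CAG → 1 synonymous.
Total: 0 + 0 + 1 = 1.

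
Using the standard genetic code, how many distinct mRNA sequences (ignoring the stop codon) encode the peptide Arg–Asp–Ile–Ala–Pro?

Arg: 6 codons.
Asp: 2 codons.
Ile: 3 codons.
Ala: 4 codons.
Pro: 4 codons.
6 × 2 × 3 × 4 × 4 = 576.

576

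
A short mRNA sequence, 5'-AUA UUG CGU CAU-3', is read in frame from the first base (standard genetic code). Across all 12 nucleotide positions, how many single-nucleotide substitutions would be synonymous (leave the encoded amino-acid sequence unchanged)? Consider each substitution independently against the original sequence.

Codon 1 (AUA, Ile): 2 synonymous substitutions.
Codon 2 (UUG, Leu): 2 synonymous substitutions.
Codon 3 (CGU, Arg): 3 synonymous substitutions.
Codon 4 (CAU, His): 1 synonymous substitution.
Total: 2 + 2 + 3 + 1 = 8.

8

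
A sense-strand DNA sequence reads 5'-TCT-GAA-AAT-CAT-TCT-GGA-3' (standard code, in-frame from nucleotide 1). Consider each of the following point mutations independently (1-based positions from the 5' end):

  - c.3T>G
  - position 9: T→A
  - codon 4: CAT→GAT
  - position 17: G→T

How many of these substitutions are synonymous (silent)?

Codon 1: TCT (Ser) → TCG (Ser) — synonymous.
Codon 3: AAT (Asn) → AAA (Lys) — missense.
Codon 4: CAT (His) → GAT (Asp) — missense.
Codon 6: GGA (Gly) → GTA (Val) — missense.
Synonymous: 1 of 4.

1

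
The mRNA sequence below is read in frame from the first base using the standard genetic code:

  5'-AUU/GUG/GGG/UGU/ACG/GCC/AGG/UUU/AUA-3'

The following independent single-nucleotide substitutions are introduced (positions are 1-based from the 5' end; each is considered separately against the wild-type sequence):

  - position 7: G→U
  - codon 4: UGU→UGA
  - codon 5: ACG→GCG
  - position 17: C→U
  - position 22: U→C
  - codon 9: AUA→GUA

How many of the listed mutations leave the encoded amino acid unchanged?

0

Codon 3: GGG (Gly) → UGG (Trp) — missense.
Codon 4: UGU (Cys) → UGA (Stop) — nonsense.
Codon 5: ACG (Thr) → GCG (Ala) — missense.
Codon 6: GCC (Ala) → GUC (Val) — missense.
Codon 8: UUU (Phe) → CUU (Leu) — missense.
Codon 9: AUA (Ile) → GUA (Val) — missense.
Synonymous: 0 of 6.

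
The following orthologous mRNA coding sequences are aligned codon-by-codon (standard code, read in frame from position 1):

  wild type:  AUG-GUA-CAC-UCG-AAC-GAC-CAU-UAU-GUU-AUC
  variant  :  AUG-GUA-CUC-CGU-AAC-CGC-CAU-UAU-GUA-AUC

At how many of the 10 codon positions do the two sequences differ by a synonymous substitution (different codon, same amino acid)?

Codon 1: AUG Met / AUG Met — identical.
Codon 2: GUA Val / GUA Val — identical.
Codon 3: CAC His / CUC Leu — nonsynonymous.
Codon 4: UCG Ser / CGU Arg — nonsynonymous.
Codon 5: AAC Asn / AAC Asn — identical.
Codon 6: GAC Asp / CGC Arg — nonsynonymous.
Codon 7: CAU His / CAU His — identical.
Codon 8: UAU Tyr / UAU Tyr — identical.
Codon 9: GUU Val / GUA Val — synonymous.
Codon 10: AUC Ile / AUC Ile — identical.
Synonymous differences: 1.

1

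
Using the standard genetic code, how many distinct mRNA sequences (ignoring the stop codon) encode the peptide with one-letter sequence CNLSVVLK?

27648

Cys: 2 codons.
Asn: 2 codons.
Leu: 6 codons.
Ser: 6 codons.
Val: 4 codons.
Val: 4 codons.
Leu: 6 codons.
Lys: 2 codons.
2 × 2 × 6 × 6 × 4 × 4 × 6 × 2 = 27648.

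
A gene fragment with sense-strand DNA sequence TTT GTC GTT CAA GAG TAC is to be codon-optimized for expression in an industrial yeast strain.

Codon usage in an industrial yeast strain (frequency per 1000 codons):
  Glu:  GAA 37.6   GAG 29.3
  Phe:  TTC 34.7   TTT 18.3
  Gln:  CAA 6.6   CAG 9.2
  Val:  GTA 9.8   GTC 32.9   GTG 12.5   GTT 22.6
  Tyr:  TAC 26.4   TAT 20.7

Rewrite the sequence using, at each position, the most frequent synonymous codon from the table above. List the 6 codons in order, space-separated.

Codon 1 (Phe): best is TTC at 34.7.
Codon 2 (Val): best is GTC at 32.9.
Codon 3 (Val): best is GTC at 32.9.
Codon 4 (Gln): best is CAG at 9.2.
Codon 5 (Glu): best is GAA at 37.6.
Codon 6 (Tyr): best is TAC at 26.4.

TTC GTC GTC CAG GAA TAC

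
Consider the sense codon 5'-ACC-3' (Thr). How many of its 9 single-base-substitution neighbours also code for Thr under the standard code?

Position 1: none → 0 synonymous.
Position 2: none → 0 synonymous.
Position 3: ACU, ACA, ACG → 3 synonymous.
Total: 0 + 0 + 3 = 3.

3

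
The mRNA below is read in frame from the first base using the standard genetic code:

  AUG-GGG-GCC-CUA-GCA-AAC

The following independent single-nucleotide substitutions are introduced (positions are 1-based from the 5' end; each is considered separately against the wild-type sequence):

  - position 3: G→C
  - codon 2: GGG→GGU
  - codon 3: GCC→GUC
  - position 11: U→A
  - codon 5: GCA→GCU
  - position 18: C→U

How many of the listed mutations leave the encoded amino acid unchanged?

Codon 1: AUG (Met) → AUC (Ile) — missense.
Codon 2: GGG (Gly) → GGU (Gly) — synonymous.
Codon 3: GCC (Ala) → GUC (Val) — missense.
Codon 4: CUA (Leu) → CAA (Gln) — missense.
Codon 5: GCA (Ala) → GCU (Ala) — synonymous.
Codon 6: AAC (Asn) → AAU (Asn) — synonymous.
Synonymous: 3 of 6.

3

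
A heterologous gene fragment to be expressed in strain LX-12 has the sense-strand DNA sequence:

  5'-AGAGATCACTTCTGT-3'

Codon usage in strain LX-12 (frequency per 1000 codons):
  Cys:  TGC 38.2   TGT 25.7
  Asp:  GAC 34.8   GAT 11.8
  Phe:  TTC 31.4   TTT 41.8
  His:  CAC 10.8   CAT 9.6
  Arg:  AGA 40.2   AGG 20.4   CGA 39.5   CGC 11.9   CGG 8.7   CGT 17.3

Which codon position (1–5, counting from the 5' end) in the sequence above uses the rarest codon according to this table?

3

Codon 1 AGA (Arg): 40.2 per 1000.
Codon 2 GAT (Asp): 11.8 per 1000.
Codon 3 CAC (His): 10.8 per 1000.
Codon 4 TTC (Phe): 31.4 per 1000.
Codon 5 TGT (Cys): 25.7 per 1000.
Lowest frequency is 10.8 at codon 3.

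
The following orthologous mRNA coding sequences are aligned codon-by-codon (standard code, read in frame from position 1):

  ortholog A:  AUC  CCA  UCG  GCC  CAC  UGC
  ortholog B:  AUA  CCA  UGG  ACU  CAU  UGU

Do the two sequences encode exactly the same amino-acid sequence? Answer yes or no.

no

Codon 1: AUC Ile / AUA Ile — synonymous.
Codon 2: CCA Pro / CCA Pro — identical.
Codon 3: UCG Ser / UGG Trp — nonsynonymous.
Codon 4: GCC Ala / ACU Thr — nonsynonymous.
Codon 5: CAC His / CAU His — synonymous.
Codon 6: UGC Cys / UGU Cys — synonymous.
Nonsynonymous differences: 2 → different protein.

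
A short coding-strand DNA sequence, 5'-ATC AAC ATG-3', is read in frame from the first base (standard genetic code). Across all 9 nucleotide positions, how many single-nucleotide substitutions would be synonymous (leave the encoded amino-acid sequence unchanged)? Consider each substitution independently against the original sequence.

3

Codon 1 (ATC, Ile): 2 synonymous substitutions.
Codon 2 (AAC, Asn): 1 synonymous substitution.
Codon 3 (ATG, Met): 0 synonymous substitutions.
Total: 2 + 1 + 0 = 3.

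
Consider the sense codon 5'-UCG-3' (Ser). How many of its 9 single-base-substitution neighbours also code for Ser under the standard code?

Position 1: none → 0 synonymous.
Position 2: none → 0 synonymous.
Position 3: UCU, UCC, UCA → 3 synonymous.
Total: 0 + 0 + 3 = 3.

3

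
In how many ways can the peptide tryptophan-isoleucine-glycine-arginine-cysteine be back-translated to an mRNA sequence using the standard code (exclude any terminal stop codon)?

144

Trp: 1 codon.
Ile: 3 codons.
Gly: 4 codons.
Arg: 6 codons.
Cys: 2 codons.
1 × 3 × 4 × 6 × 2 = 144.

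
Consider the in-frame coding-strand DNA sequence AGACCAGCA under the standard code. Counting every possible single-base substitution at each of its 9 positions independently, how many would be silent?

8

Codon 1 (AGA, Arg): 2 synonymous substitutions.
Codon 2 (CCA, Pro): 3 synonymous substitutions.
Codon 3 (GCA, Ala): 3 synonymous substitutions.
Total: 2 + 3 + 3 = 8.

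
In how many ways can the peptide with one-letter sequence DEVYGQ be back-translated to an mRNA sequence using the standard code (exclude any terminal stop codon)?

256

Asp: 2 codons.
Glu: 2 codons.
Val: 4 codons.
Tyr: 2 codons.
Gly: 4 codons.
Gln: 2 codons.
2 × 2 × 4 × 2 × 4 × 2 = 256.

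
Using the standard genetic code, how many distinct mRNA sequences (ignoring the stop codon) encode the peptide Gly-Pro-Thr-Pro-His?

512

Gly: 4 codons.
Pro: 4 codons.
Thr: 4 codons.
Pro: 4 codons.
His: 2 codons.
4 × 4 × 4 × 4 × 2 = 512.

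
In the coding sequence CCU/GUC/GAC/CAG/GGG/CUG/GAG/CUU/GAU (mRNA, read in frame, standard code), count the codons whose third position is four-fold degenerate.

5

Codon 1 CCU (Pro): third position 4-fold.
Codon 2 GUC (Val): third position 4-fold.
Codon 3 GAC (Asp): third position 2-fold.
Codon 4 CAG (Gln): third position 2-fold.
Codon 5 GGG (Gly): third position 4-fold.
Codon 6 CUG (Leu): third position 4-fold.
Codon 7 GAG (Glu): third position 2-fold.
Codon 8 CUU (Leu): third position 4-fold.
Codon 9 GAU (Asp): third position 2-fold.
Four-fold degenerate third positions: 5.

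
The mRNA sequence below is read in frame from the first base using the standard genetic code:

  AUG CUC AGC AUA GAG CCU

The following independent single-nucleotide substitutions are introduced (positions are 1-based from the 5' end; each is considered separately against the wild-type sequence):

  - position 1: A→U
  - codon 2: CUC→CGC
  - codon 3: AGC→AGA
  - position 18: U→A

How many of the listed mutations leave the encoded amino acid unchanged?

Codon 1: AUG (Met) → UUG (Leu) — missense.
Codon 2: CUC (Leu) → CGC (Arg) — missense.
Codon 3: AGC (Ser) → AGA (Arg) — missense.
Codon 6: CCU (Pro) → CCA (Pro) — synonymous.
Synonymous: 1 of 4.

1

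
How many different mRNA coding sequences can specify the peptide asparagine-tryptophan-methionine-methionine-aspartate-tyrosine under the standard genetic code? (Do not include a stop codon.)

8

Asn: 2 codons.
Trp: 1 codon.
Met: 1 codon.
Met: 1 codon.
Asp: 2 codons.
Tyr: 2 codons.
2 × 1 × 1 × 1 × 2 × 2 = 8.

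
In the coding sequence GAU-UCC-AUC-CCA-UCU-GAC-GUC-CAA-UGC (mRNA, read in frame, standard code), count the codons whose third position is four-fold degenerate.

4

Codon 1 GAU (Asp): third position 2-fold.
Codon 2 UCC (Ser): third position 4-fold.
Codon 3 AUC (Ile): third position 3-fold.
Codon 4 CCA (Pro): third position 4-fold.
Codon 5 UCU (Ser): third position 4-fold.
Codon 6 GAC (Asp): third position 2-fold.
Codon 7 GUC (Val): third position 4-fold.
Codon 8 CAA (Gln): third position 2-fold.
Codon 9 UGC (Cys): third position 2-fold.
Four-fold degenerate third positions: 4.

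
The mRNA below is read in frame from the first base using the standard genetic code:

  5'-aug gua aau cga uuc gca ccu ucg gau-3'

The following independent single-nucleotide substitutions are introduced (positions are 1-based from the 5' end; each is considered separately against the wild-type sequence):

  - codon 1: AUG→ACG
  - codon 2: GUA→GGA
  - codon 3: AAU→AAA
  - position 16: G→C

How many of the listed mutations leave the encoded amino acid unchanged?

0

Codon 1: AUG (Met) → ACG (Thr) — missense.
Codon 2: GUA (Val) → GGA (Gly) — missense.
Codon 3: AAU (Asn) → AAA (Lys) — missense.
Codon 6: GCA (Ala) → CCA (Pro) — missense.
Synonymous: 0 of 4.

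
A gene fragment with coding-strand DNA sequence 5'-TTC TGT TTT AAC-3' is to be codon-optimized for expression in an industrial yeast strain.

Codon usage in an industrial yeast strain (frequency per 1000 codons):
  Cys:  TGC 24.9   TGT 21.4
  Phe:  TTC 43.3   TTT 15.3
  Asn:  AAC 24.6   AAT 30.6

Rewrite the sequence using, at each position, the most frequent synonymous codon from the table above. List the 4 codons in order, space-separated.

TTC TGC TTC AAT

Codon 1 (Phe): best is TTC at 43.3.
Codon 2 (Cys): best is TGC at 24.9.
Codon 3 (Phe): best is TTC at 43.3.
Codon 4 (Asn): best is AAT at 30.6.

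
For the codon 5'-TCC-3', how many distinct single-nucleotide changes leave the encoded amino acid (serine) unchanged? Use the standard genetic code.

Position 1: none → 0 synonymous.
Position 2: none → 0 synonymous.
Position 3: TCT, TCA, TCG → 3 synonymous.
Total: 0 + 0 + 3 = 3.

3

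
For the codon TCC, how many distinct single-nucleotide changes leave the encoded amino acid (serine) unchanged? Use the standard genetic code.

3

Position 1: none → 0 synonymous.
Position 2: none → 0 synonymous.
Position 3: TCT, TCA, TCG → 3 synonymous.
Total: 0 + 0 + 3 = 3.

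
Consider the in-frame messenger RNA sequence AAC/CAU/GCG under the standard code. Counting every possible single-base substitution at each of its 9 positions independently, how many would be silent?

5

Codon 1 (AAC, Asn): 1 synonymous substitution.
Codon 2 (CAU, His): 1 synonymous substitution.
Codon 3 (GCG, Ala): 3 synonymous substitutions.
Total: 1 + 1 + 3 = 5.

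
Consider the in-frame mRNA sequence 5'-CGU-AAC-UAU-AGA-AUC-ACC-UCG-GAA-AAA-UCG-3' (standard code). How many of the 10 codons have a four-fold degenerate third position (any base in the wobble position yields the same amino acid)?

Codon 1 CGU (Arg): third position 4-fold.
Codon 2 AAC (Asn): third position 2-fold.
Codon 3 UAU (Tyr): third position 2-fold.
Codon 4 AGA (Arg): third position 2-fold.
Codon 5 AUC (Ile): third position 3-fold.
Codon 6 ACC (Thr): third position 4-fold.
Codon 7 UCG (Ser): third position 4-fold.
Codon 8 GAA (Glu): third position 2-fold.
Codon 9 AAA (Lys): third position 2-fold.
Codon 10 UCG (Ser): third position 4-fold.
Four-fold degenerate third positions: 4.

4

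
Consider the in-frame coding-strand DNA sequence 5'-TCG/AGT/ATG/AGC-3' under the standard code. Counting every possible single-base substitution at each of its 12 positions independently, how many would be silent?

Codon 1 (TCG, Ser): 3 synonymous substitutions.
Codon 2 (AGT, Ser): 1 synonymous substitution.
Codon 3 (ATG, Met): 0 synonymous substitutions.
Codon 4 (AGC, Ser): 1 synonymous substitution.
Total: 3 + 1 + 0 + 1 = 5.

5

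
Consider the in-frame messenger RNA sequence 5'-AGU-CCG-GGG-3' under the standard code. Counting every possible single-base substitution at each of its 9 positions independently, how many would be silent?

Codon 1 (AGU, Ser): 1 synonymous substitution.
Codon 2 (CCG, Pro): 3 synonymous substitutions.
Codon 3 (GGG, Gly): 3 synonymous substitutions.
Total: 1 + 3 + 3 = 7.

7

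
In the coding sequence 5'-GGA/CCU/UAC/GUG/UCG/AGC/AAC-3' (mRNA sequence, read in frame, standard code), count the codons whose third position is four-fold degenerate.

Codon 1 GGA (Gly): third position 4-fold.
Codon 2 CCU (Pro): third position 4-fold.
Codon 3 UAC (Tyr): third position 2-fold.
Codon 4 GUG (Val): third position 4-fold.
Codon 5 UCG (Ser): third position 4-fold.
Codon 6 AGC (Ser): third position 2-fold.
Codon 7 AAC (Asn): third position 2-fold.
Four-fold degenerate third positions: 4.

4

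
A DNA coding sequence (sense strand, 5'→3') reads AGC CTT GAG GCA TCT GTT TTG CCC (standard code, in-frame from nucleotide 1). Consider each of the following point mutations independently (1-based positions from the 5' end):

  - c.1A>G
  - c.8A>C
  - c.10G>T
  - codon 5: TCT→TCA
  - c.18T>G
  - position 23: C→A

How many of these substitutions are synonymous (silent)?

2

Codon 1: AGC (Ser) → GGC (Gly) — missense.
Codon 3: GAG (Glu) → GCG (Ala) — missense.
Codon 4: GCA (Ala) → TCA (Ser) — missense.
Codon 5: TCT (Ser) → TCA (Ser) — synonymous.
Codon 6: GTT (Val) → GTG (Val) — synonymous.
Codon 8: CCC (Pro) → CAC (His) — missense.
Synonymous: 2 of 6.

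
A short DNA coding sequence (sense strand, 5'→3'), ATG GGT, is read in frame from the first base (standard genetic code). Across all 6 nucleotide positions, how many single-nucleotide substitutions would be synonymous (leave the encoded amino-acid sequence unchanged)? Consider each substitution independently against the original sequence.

Codon 1 (ATG, Met): 0 synonymous substitutions.
Codon 2 (GGT, Gly): 3 synonymous substitutions.
Total: 0 + 3 = 3.

3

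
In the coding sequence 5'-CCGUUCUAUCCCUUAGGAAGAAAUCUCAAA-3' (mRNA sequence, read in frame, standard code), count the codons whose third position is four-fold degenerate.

Codon 1 CCG (Pro): third position 4-fold.
Codon 2 UUC (Phe): third position 2-fold.
Codon 3 UAU (Tyr): third position 2-fold.
Codon 4 CCC (Pro): third position 4-fold.
Codon 5 UUA (Leu): third position 2-fold.
Codon 6 GGA (Gly): third position 4-fold.
Codon 7 AGA (Arg): third position 2-fold.
Codon 8 AAU (Asn): third position 2-fold.
Codon 9 CUC (Leu): third position 4-fold.
Codon 10 AAA (Lys): third position 2-fold.
Four-fold degenerate third positions: 4.

4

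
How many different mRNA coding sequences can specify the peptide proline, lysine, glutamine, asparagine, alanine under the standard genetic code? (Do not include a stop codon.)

Pro: 4 codons.
Lys: 2 codons.
Gln: 2 codons.
Asn: 2 codons.
Ala: 4 codons.
4 × 2 × 2 × 2 × 4 = 128.

128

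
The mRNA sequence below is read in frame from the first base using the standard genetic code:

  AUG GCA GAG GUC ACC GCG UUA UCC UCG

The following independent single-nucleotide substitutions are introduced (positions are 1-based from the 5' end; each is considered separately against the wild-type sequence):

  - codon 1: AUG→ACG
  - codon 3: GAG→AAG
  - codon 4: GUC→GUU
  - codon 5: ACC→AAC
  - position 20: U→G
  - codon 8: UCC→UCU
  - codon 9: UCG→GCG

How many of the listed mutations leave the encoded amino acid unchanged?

2

Codon 1: AUG (Met) → ACG (Thr) — missense.
Codon 3: GAG (Glu) → AAG (Lys) — missense.
Codon 4: GUC (Val) → GUU (Val) — synonymous.
Codon 5: ACC (Thr) → AAC (Asn) — missense.
Codon 7: UUA (Leu) → UGA (Stop) — nonsense.
Codon 8: UCC (Ser) → UCU (Ser) — synonymous.
Codon 9: UCG (Ser) → GCG (Ala) — missense.
Synonymous: 2 of 7.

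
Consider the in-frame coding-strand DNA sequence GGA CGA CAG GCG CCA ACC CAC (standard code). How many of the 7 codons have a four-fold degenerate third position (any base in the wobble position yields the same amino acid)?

Codon 1 GGA (Gly): third position 4-fold.
Codon 2 CGA (Arg): third position 4-fold.
Codon 3 CAG (Gln): third position 2-fold.
Codon 4 GCG (Ala): third position 4-fold.
Codon 5 CCA (Pro): third position 4-fold.
Codon 6 ACC (Thr): third position 4-fold.
Codon 7 CAC (His): third position 2-fold.
Four-fold degenerate third positions: 5.

5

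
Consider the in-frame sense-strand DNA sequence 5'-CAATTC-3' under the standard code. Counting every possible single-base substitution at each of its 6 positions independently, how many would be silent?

Codon 1 (CAA, Gln): 1 synonymous substitution.
Codon 2 (TTC, Phe): 1 synonymous substitution.
Total: 1 + 1 = 2.

2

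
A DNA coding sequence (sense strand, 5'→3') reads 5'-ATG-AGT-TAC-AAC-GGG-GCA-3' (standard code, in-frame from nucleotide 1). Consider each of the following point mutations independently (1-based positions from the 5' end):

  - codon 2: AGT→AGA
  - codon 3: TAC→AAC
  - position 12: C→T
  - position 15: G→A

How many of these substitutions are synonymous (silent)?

Codon 2: AGT (Ser) → AGA (Arg) — missense.
Codon 3: TAC (Tyr) → AAC (Asn) — missense.
Codon 4: AAC (Asn) → AAT (Asn) — synonymous.
Codon 5: GGG (Gly) → GGA (Gly) — synonymous.
Synonymous: 2 of 4.

2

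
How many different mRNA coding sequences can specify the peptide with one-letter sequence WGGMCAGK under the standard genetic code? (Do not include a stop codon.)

1024

Trp: 1 codon.
Gly: 4 codons.
Gly: 4 codons.
Met: 1 codon.
Cys: 2 codons.
Ala: 4 codons.
Gly: 4 codons.
Lys: 2 codons.
1 × 4 × 4 × 1 × 2 × 4 × 4 × 2 = 1024.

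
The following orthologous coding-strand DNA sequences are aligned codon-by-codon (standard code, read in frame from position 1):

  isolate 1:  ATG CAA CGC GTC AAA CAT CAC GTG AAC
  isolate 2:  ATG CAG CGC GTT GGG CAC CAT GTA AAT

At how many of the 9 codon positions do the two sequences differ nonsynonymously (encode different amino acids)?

1

Codon 1: ATG Met / ATG Met — identical.
Codon 2: CAA Gln / CAG Gln — synonymous.
Codon 3: CGC Arg / CGC Arg — identical.
Codon 4: GTC Val / GTT Val — synonymous.
Codon 5: AAA Lys / GGG Gly — nonsynonymous.
Codon 6: CAT His / CAC His — synonymous.
Codon 7: CAC His / CAT His — synonymous.
Codon 8: GTG Val / GTA Val — synonymous.
Codon 9: AAC Asn / AAT Asn — synonymous.
Nonsynonymous differences: 1.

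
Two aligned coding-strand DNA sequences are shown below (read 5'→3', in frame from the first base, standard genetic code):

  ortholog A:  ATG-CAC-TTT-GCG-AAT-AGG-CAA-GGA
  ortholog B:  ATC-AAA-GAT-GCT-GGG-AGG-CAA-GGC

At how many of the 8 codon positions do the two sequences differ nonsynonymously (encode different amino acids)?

4

Codon 1: ATG Met / ATC Ile — nonsynonymous.
Codon 2: CAC His / AAA Lys — nonsynonymous.
Codon 3: TTT Phe / GAT Asp — nonsynonymous.
Codon 4: GCG Ala / GCT Ala — synonymous.
Codon 5: AAT Asn / GGG Gly — nonsynonymous.
Codon 6: AGG Arg / AGG Arg — identical.
Codon 7: CAA Gln / CAA Gln — identical.
Codon 8: GGA Gly / GGC Gly — synonymous.
Nonsynonymous differences: 4.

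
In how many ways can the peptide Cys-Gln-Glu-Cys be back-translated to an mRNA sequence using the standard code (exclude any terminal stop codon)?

16

Cys: 2 codons.
Gln: 2 codons.
Glu: 2 codons.
Cys: 2 codons.
2 × 2 × 2 × 2 = 16.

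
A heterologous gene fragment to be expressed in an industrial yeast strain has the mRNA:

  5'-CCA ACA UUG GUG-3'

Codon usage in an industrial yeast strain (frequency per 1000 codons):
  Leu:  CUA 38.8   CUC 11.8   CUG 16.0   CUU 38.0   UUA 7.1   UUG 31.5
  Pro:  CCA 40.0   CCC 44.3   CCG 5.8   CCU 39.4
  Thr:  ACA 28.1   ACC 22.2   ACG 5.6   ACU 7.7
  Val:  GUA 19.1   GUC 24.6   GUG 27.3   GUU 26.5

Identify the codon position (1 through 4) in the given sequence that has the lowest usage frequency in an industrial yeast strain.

4

Codon 1 CCA (Pro): 40.0 per 1000.
Codon 2 ACA (Thr): 28.1 per 1000.
Codon 3 UUG (Leu): 31.5 per 1000.
Codon 4 GUG (Val): 27.3 per 1000.
Lowest frequency is 27.3 at codon 4.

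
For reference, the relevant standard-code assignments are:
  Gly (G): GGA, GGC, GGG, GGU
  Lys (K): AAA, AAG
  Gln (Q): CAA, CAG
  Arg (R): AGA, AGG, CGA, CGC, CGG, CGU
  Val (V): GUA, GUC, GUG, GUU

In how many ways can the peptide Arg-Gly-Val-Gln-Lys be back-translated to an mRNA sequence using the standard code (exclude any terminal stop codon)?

384

Arg: 6 codons.
Gly: 4 codons.
Val: 4 codons.
Gln: 2 codons.
Lys: 2 codons.
6 × 4 × 4 × 2 × 2 = 384.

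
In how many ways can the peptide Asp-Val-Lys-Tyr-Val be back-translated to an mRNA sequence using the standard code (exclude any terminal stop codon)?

Asp: 2 codons.
Val: 4 codons.
Lys: 2 codons.
Tyr: 2 codons.
Val: 4 codons.
2 × 4 × 2 × 2 × 4 = 128.

128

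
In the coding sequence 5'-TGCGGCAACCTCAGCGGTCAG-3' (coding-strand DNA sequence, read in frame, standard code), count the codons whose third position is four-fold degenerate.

3

Codon 1 TGC (Cys): third position 2-fold.
Codon 2 GGC (Gly): third position 4-fold.
Codon 3 AAC (Asn): third position 2-fold.
Codon 4 CTC (Leu): third position 4-fold.
Codon 5 AGC (Ser): third position 2-fold.
Codon 6 GGT (Gly): third position 4-fold.
Codon 7 CAG (Gln): third position 2-fold.
Four-fold degenerate third positions: 3.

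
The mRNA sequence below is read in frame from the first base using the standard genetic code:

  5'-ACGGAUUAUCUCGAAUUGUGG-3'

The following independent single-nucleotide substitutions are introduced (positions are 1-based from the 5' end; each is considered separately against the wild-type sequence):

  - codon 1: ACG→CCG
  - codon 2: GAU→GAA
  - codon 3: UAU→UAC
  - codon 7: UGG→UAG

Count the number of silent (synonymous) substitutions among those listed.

1

Codon 1: ACG (Thr) → CCG (Pro) — missense.
Codon 2: GAU (Asp) → GAA (Glu) — missense.
Codon 3: UAU (Tyr) → UAC (Tyr) — synonymous.
Codon 7: UGG (Trp) → UAG (Stop) — nonsense.
Synonymous: 1 of 4.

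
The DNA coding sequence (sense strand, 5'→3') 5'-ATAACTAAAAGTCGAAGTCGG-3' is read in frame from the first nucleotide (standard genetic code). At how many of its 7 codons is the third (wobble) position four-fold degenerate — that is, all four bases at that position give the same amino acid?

Codon 1 ATA (Ile): third position 3-fold.
Codon 2 ACT (Thr): third position 4-fold.
Codon 3 AAA (Lys): third position 2-fold.
Codon 4 AGT (Ser): third position 2-fold.
Codon 5 CGA (Arg): third position 4-fold.
Codon 6 AGT (Ser): third position 2-fold.
Codon 7 CGG (Arg): third position 4-fold.
Four-fold degenerate third positions: 3.

3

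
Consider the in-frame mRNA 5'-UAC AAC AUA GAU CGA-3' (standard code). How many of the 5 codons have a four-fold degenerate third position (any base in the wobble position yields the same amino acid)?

1

Codon 1 UAC (Tyr): third position 2-fold.
Codon 2 AAC (Asn): third position 2-fold.
Codon 3 AUA (Ile): third position 3-fold.
Codon 4 GAU (Asp): third position 2-fold.
Codon 5 CGA (Arg): third position 4-fold.
Four-fold degenerate third positions: 1.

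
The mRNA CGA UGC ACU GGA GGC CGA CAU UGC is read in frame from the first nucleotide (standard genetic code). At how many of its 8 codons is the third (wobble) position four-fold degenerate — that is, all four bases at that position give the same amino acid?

Codon 1 CGA (Arg): third position 4-fold.
Codon 2 UGC (Cys): third position 2-fold.
Codon 3 ACU (Thr): third position 4-fold.
Codon 4 GGA (Gly): third position 4-fold.
Codon 5 GGC (Gly): third position 4-fold.
Codon 6 CGA (Arg): third position 4-fold.
Codon 7 CAU (His): third position 2-fold.
Codon 8 UGC (Cys): third position 2-fold.
Four-fold degenerate third positions: 5.

5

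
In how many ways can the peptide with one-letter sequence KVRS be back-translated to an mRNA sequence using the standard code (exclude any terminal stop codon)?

288

Lys: 2 codons.
Val: 4 codons.
Arg: 6 codons.
Ser: 6 codons.
2 × 4 × 6 × 6 = 288.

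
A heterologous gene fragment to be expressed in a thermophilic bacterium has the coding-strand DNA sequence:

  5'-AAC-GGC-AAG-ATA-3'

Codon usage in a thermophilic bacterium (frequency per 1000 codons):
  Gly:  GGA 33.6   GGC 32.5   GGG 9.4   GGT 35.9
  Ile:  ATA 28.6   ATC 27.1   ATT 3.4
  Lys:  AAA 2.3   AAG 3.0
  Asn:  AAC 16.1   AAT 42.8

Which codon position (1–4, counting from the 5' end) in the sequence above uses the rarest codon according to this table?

3

Codon 1 AAC (Asn): 16.1 per 1000.
Codon 2 GGC (Gly): 32.5 per 1000.
Codon 3 AAG (Lys): 3.0 per 1000.
Codon 4 ATA (Ile): 28.6 per 1000.
Lowest frequency is 3.0 at codon 3.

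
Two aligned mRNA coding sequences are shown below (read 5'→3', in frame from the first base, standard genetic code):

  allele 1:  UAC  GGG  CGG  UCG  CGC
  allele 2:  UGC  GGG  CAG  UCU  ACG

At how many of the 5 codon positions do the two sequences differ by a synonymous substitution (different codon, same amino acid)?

Codon 1: UAC Tyr / UGC Cys — nonsynonymous.
Codon 2: GGG Gly / GGG Gly — identical.
Codon 3: CGG Arg / CAG Gln — nonsynonymous.
Codon 4: UCG Ser / UCU Ser — synonymous.
Codon 5: CGC Arg / ACG Thr — nonsynonymous.
Synonymous differences: 1.

1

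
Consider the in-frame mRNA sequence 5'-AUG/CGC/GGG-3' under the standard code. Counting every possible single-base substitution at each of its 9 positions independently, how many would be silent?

6

Codon 1 (AUG, Met): 0 synonymous substitutions.
Codon 2 (CGC, Arg): 3 synonymous substitutions.
Codon 3 (GGG, Gly): 3 synonymous substitutions.
Total: 0 + 3 + 3 = 6.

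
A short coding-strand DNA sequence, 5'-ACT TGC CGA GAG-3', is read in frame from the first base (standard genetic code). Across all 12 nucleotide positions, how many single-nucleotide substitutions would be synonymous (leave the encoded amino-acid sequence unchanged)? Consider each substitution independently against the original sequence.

9

Codon 1 (ACT, Thr): 3 synonymous substitutions.
Codon 2 (TGC, Cys): 1 synonymous substitution.
Codon 3 (CGA, Arg): 4 synonymous substitutions.
Codon 4 (GAG, Glu): 1 synonymous substitution.
Total: 3 + 1 + 4 + 1 = 9.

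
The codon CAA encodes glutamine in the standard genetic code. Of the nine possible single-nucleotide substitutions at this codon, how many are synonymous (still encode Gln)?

1

Position 1: none → 0 synonymous.
Position 2: none → 0 synonymous.
Position 3: CAG → 1 synonymous.
Total: 0 + 0 + 1 = 1.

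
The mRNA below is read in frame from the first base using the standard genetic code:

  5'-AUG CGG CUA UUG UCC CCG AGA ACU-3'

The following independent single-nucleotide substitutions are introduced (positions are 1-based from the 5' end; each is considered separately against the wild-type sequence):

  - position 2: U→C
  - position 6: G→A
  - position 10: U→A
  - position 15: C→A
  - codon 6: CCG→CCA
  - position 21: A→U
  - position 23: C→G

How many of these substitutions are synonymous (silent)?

Codon 1: AUG (Met) → ACG (Thr) — missense.
Codon 2: CGG (Arg) → CGA (Arg) — synonymous.
Codon 4: UUG (Leu) → AUG (Met) — missense.
Codon 5: UCC (Ser) → UCA (Ser) — synonymous.
Codon 6: CCG (Pro) → CCA (Pro) — synonymous.
Codon 7: AGA (Arg) → AGU (Ser) — missense.
Codon 8: ACU (Thr) → AGU (Ser) — missense.
Synonymous: 3 of 7.

3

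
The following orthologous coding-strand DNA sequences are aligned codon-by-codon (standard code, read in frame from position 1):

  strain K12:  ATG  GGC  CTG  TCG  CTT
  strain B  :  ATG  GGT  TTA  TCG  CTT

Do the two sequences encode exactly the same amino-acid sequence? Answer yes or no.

Codon 1: ATG Met / ATG Met — identical.
Codon 2: GGC Gly / GGT Gly — synonymous.
Codon 3: CTG Leu / TTA Leu — synonymous.
Codon 4: TCG Ser / TCG Ser — identical.
Codon 5: CTT Leu / CTT Leu — identical.
Nonsynonymous differences: 0 → same protein.

yes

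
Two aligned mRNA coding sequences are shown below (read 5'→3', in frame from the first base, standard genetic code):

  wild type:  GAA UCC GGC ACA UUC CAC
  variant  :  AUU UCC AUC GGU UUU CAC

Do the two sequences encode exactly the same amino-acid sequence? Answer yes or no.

no

Codon 1: GAA Glu / AUU Ile — nonsynonymous.
Codon 2: UCC Ser / UCC Ser — identical.
Codon 3: GGC Gly / AUC Ile — nonsynonymous.
Codon 4: ACA Thr / GGU Gly — nonsynonymous.
Codon 5: UUC Phe / UUU Phe — synonymous.
Codon 6: CAC His / CAC His — identical.
Nonsynonymous differences: 3 → different protein.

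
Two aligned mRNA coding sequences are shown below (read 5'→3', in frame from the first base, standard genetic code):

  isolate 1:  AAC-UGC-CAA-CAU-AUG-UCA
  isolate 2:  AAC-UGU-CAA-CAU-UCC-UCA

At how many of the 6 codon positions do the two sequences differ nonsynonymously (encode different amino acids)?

Codon 1: AAC Asn / AAC Asn — identical.
Codon 2: UGC Cys / UGU Cys — synonymous.
Codon 3: CAA Gln / CAA Gln — identical.
Codon 4: CAU His / CAU His — identical.
Codon 5: AUG Met / UCC Ser — nonsynonymous.
Codon 6: UCA Ser / UCA Ser — identical.
Nonsynonymous differences: 1.

1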